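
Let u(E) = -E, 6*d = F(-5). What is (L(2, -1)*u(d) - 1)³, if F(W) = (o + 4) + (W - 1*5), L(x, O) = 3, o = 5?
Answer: -⅛ ≈ -0.12500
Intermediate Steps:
F(W) = 4 + W (F(W) = (5 + 4) + (W - 1*5) = 9 + (W - 5) = 9 + (-5 + W) = 4 + W)
d = -⅙ (d = (4 - 5)/6 = (⅙)*(-1) = -⅙ ≈ -0.16667)
(L(2, -1)*u(d) - 1)³ = (3*(-1*(-⅙)) - 1)³ = (3*(⅙) - 1)³ = (½ - 1)³ = (-½)³ = -⅛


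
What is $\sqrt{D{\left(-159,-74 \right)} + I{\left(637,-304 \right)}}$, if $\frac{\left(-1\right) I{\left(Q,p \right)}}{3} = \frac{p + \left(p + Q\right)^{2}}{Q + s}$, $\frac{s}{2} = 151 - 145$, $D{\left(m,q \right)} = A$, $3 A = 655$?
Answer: $\frac{i \sqrt{1110120990}}{1947} \approx 17.113 i$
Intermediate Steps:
$A = \frac{655}{3}$ ($A = \frac{1}{3} \cdot 655 = \frac{655}{3} \approx 218.33$)
$D{\left(m,q \right)} = \frac{655}{3}$
$s = 12$ ($s = 2 \left(151 - 145\right) = 2 \cdot 6 = 12$)
$I{\left(Q,p \right)} = - \frac{3 \left(p + \left(Q + p\right)^{2}\right)}{12 + Q}$ ($I{\left(Q,p \right)} = - 3 \frac{p + \left(p + Q\right)^{2}}{Q + 12} = - 3 \frac{p + \left(Q + p\right)^{2}}{12 + Q} = - \frac{3 \left(p + \left(Q + p\right)^{2}\right)}{12 + Q}$)
$\sqrt{D{\left(-159,-74 \right)} + I{\left(637,-304 \right)}} = \sqrt{\frac{655}{3} + \frac{3 \left(\left(-1\right) \left(-304\right) - \left(637 - 304\right)^{2}\right)}{12 + 637}} = \sqrt{\frac{655}{3} + \frac{3 \left(304 - 333^{2}\right)}{649}} = \sqrt{\frac{655}{3} + 3 \cdot \frac{1}{649} \left(304 - 110889\right)} = \sqrt{\frac{655}{3} + 3 \cdot \frac{1}{649} \left(-110585\right)} = \sqrt{\frac{655}{3} - \frac{331755}{649}} = \sqrt{- \frac{570170}{1947}} = \frac{i \sqrt{1110120990}}{1947}$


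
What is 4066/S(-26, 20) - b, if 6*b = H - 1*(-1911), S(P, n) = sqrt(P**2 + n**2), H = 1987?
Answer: -1949/3 + 2033*sqrt(269)/269 ≈ -525.71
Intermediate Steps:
b = 1949/3 (b = (1987 - 1*(-1911))/6 = (1987 + 1911)/6 = (1/6)*3898 = 1949/3 ≈ 649.67)
4066/S(-26, 20) - b = 4066/(sqrt((-26)**2 + 20**2)) - 1*1949/3 = 4066/(sqrt(676 + 400)) - 1949/3 = 4066/(sqrt(1076)) - 1949/3 = 4066/((2*sqrt(269))) - 1949/3 = 4066*(sqrt(269)/538) - 1949/3 = 2033*sqrt(269)/269 - 1949/3 = -1949/3 + 2033*sqrt(269)/269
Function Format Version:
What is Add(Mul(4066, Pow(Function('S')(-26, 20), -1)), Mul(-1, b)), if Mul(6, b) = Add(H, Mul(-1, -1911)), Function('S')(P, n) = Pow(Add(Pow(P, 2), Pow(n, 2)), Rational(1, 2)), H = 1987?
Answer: Add(Rational(-1949, 3), Mul(Rational(2033, 269), Pow(269, Rational(1, 2)))) ≈ -525.71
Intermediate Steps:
b = Rational(1949, 3) (b = Mul(Rational(1, 6), Add(1987, Mul(-1, -1911))) = Mul(Rational(1, 6), Add(1987, 1911)) = Mul(Rational(1, 6), 3898) = Rational(1949, 3) ≈ 649.67)
Add(Mul(4066, Pow(Function('S')(-26, 20), -1)), Mul(-1, b)) = Add(Mul(4066, Pow(Pow(Add(Pow(-26, 2), Pow(20, 2)), Rational(1, 2)), -1)), Mul(-1, Rational(1949, 3))) = Add(Mul(4066, Pow(Pow(Add(676, 400), Rational(1, 2)), -1)), Rational(-1949, 3)) = Add(Mul(4066, Pow(Pow(1076, Rational(1, 2)), -1)), Rational(-1949, 3)) = Add(Mul(4066, Pow(Mul(2, Pow(269, Rational(1, 2))), -1)), Rational(-1949, 3)) = Add(Mul(4066, Mul(Rational(1, 538), Pow(269, Rational(1, 2)))), Rational(-1949, 3)) = Add(Mul(Rational(2033, 269), Pow(269, Rational(1, 2))), Rational(-1949, 3)) = Add(Rational(-1949, 3), Mul(Rational(2033, 269), Pow(269, Rational(1, 2))))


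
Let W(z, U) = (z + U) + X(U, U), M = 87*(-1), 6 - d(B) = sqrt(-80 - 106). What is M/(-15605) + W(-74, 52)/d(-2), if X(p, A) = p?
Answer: 471369/577385 + 5*I*sqrt(186)/37 ≈ 0.81639 + 1.843*I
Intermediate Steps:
d(B) = 6 - I*sqrt(186) (d(B) = 6 - sqrt(-80 - 106) = 6 - sqrt(-186) = 6 - I*sqrt(186))
M = -87
W(z, U) = z + 2*U (W(z, U) = (z + U) + U = (U + z) + U = z + 2*U)
M/(-15605) + W(-74, 52)/d(-2) = -87/(-15605) + (-74 + 2*52)/(6 - I*sqrt(186)) = -87*(-1/15605) + (-74 + 104)/(6 - I*sqrt(186)) = 87/15605 + 30/(6 - I*sqrt(186))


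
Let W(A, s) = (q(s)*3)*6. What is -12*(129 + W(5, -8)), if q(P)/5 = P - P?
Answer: -1548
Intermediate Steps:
q(P) = 0 (q(P) = 5*(P - P) = 5*0 = 0)
W(A, s) = 0 (W(A, s) = (0*3)*6 = 0*6 = 0)
-12*(129 + W(5, -8)) = -12*(129 + 0) = -12*129 = -1548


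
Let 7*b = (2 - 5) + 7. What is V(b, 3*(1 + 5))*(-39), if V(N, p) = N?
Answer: -156/7 ≈ -22.286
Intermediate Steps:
b = 4/7 (b = ((2 - 5) + 7)/7 = (-3 + 7)/7 = (1/7)*4 = 4/7 ≈ 0.57143)
V(b, 3*(1 + 5))*(-39) = (4/7)*(-39) = -156/7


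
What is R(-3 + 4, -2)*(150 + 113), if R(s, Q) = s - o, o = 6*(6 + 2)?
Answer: -12361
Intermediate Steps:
o = 48 (o = 6*8 = 48)
R(s, Q) = -48 + s (R(s, Q) = s - 1*48 = s - 48 = -48 + s)
R(-3 + 4, -2)*(150 + 113) = (-48 + (-3 + 4))*(150 + 113) = (-48 + 1)*263 = -47*263 = -12361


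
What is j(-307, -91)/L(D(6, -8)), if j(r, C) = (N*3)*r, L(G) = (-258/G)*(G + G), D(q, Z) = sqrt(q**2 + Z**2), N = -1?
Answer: -307/172 ≈ -1.7849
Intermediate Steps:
D(q, Z) = sqrt(Z**2 + q**2)
L(G) = -516 (L(G) = (-258/G)*(2*G) = -516)
j(r, C) = -3*r (j(r, C) = (-1*3)*r = -3*r)
j(-307, -91)/L(D(6, -8)) = -3*(-307)/(-516) = 921*(-1/516) = -307/172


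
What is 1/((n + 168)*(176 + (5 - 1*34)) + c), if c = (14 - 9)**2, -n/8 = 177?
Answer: -1/183431 ≈ -5.4516e-6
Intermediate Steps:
n = -1416 (n = -8*177 = -1416)
c = 25 (c = 5**2 = 25)
1/((n + 168)*(176 + (5 - 1*34)) + c) = 1/((-1416 + 168)*(176 + (5 - 1*34)) + 25) = 1/(-1248*(176 + (5 - 34)) + 25) = 1/(-1248*(176 - 29) + 25) = 1/(-1248*147 + 25) = 1/(-183456 + 25) = 1/(-183431) = -1/183431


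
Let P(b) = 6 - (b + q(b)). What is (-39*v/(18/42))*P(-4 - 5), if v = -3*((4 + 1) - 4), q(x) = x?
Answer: 6552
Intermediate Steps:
P(b) = 6 - 2*b (P(b) = 6 - (b + b) = 6 - 2*b)
v = -3 (v = -3*(5 - 4) = -3*1 = -3)
(-39*v/(18/42))*P(-4 - 5) = (-(-117)/(18/42))*(6 - 2*(-4 - 5)) = (-(-117)/(18*(1/42)))*(6 - 2*(-9)) = (-(-117)/3/7)*(6 + 18) = -(-117)*7/3*24 = -39*(-7)*24 = 273*24 = 6552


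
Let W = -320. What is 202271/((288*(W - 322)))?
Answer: -202271/184896 ≈ -1.0940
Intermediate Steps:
202271/((288*(W - 322))) = 202271/((288*(-320 - 322))) = 202271/((288*(-642))) = 202271/(-184896) = 202271*(-1/184896) = -202271/184896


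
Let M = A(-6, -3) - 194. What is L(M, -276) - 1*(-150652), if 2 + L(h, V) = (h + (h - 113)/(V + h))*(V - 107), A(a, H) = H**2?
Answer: 101999671/461 ≈ 2.2126e+5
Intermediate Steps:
M = -185 (M = (-3)**2 - 194 = 9 - 194 = -185)
L(h, V) = -2 + (-107 + V)*(h + (-113 + h)/(V + h)) (L(h, V) = -2 + (h + (h - 113)/(V + h))*(V - 107) = -2 + (h + (-113 + h)/(V + h))*(-107 + V) = -2 + (-107 + V)*(h + (-113 + h)/(V + h)))
L(M, -276) - 1*(-150652) = (12091 - 115*(-276) - 109*(-185) - 107*(-185)**2 - 276*(-185)**2 - 185*(-276)**2 - 106*(-276)*(-185))/(-276 - 185) - 1*(-150652) = (12091 + 31740 + 20165 - 107*34225 - 276*34225 - 185*76176 - 5412360)/(-461) + 150652 = -(12091 + 31740 + 20165 - 3662075 - 9446100 - 14092560 - 5412360)/461 + 150652 = -1/461*(-32549099) + 150652 = 32549099/461 + 150652 = 101999671/461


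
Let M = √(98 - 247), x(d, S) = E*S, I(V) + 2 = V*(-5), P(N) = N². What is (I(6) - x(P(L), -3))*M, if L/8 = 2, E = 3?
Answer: -23*I*√149 ≈ -280.75*I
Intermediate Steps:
L = 16 (L = 8*2 = 16)
I(V) = -2 - 5*V (I(V) = -2 + V*(-5) = -2 - 5*V)
x(d, S) = 3*S
M = I*√149 (M = √(-149) = I*√149 ≈ 12.207*I)
(I(6) - x(P(L), -3))*M = ((-2 - 5*6) - 3*(-3))*(I*√149) = ((-2 - 30) - 1*(-9))*(I*√149) = (-32 + 9)*(I*√149) = -23*I*√149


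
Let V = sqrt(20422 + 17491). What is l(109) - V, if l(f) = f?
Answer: 109 - sqrt(37913) ≈ -85.713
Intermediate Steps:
V = sqrt(37913) ≈ 194.71
l(109) - V = 109 - sqrt(37913)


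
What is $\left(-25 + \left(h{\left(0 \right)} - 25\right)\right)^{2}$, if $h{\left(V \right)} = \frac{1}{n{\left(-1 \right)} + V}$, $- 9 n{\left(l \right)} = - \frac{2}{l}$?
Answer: $\frac{11881}{4} \approx 2970.3$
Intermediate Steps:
$n{\left(l \right)} = \frac{2}{9 l}$ ($n{\left(l \right)} = - \frac{\left(-2\right) \frac{1}{l}}{9} = \frac{2}{9 l}$)
$h{\left(V \right)} = \frac{1}{- \frac{2}{9} + V}$ ($h{\left(V \right)} = \frac{1}{\frac{2}{9 \left(-1\right)} + V} = \frac{1}{\frac{2}{9} \left(-1\right) + V} = \frac{1}{- \frac{2}{9} + V}$)
$\left(-25 + \left(h{\left(0 \right)} - 25\right)\right)^{2} = \left(-25 + \left(\frac{9}{-2 + 9 \cdot 0} - 25\right)\right)^{2} = \left(-25 - \left(25 - \frac{9}{-2 + 0}\right)\right)^{2} = \left(-25 - \left(25 - \frac{9}{-2}\right)\right)^{2} = \left(-25 + \left(9 \left(- \frac{1}{2}\right) - 25\right)\right)^{2} = \left(-25 - \frac{59}{2}\right)^{2} = \left(- \frac{109}{2}\right)^{2} = \frac{11881}{4}$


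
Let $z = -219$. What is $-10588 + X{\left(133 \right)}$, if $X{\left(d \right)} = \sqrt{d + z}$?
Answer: $-10588 + i \sqrt{86} \approx -10588.0 + 9.2736 i$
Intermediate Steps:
$X{\left(d \right)} = \sqrt{-219 + d}$ ($X{\left(d \right)} = \sqrt{d - 219} = \sqrt{-219 + d}$)
$-10588 + X{\left(133 \right)} = -10588 + \sqrt{-219 + 133} = -10588 + \sqrt{-86} = -10588 + i \sqrt{86}$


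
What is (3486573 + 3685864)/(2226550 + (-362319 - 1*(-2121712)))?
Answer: 7172437/3985943 ≈ 1.7994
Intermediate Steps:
(3486573 + 3685864)/(2226550 + (-362319 - 1*(-2121712))) = 7172437/(2226550 + (-362319 + 2121712)) = 7172437/(2226550 + 1759393) = 7172437/3985943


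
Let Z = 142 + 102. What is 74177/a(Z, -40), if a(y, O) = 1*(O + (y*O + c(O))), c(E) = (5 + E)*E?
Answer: -74177/8400 ≈ -8.8306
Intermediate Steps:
Z = 244
c(E) = E*(5 + E)
a(y, O) = O + O*y + O*(5 + O) (a(y, O) = 1*(O + (y*O + O*(5 + O))) = 1*(O + (O*y + O*(5 + O))) = 1*(O + O*y + O*(5 + O)) = O + O*y + O*(5 + O))
74177/a(Z, -40) = 74177/((-40*(6 - 40 + 244))) = 74177/((-40*210)) = 74177/(-8400) = 74177*(-1/8400) = -74177/8400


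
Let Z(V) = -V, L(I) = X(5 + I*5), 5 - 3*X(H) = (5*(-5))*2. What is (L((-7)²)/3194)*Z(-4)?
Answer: 110/4791 ≈ 0.022960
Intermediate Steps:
X(H) = 55/3 (X(H) = 5/3 - 5*(-5)*2/3 = 5/3 - (-25)*2/3 = 5/3 - ⅓*(-50) = 5/3 + 50/3 = 55/3)
L(I) = 55/3
(L((-7)²)/3194)*Z(-4) = ((55/3)/3194)*(-1*(-4)) = ((55/3)*(1/3194))*4 = (55/9582)*4 = 110/4791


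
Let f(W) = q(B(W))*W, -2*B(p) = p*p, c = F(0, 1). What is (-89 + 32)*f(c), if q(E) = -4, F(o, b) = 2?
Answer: 456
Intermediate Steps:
c = 2
B(p) = -p**2/2 (B(p) = -p*p/2 = -p**2/2)
f(W) = -4*W
(-89 + 32)*f(c) = (-89 + 32)*(-4*2) = -57*(-8) = 456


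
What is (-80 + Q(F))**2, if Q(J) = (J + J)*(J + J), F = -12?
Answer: 246016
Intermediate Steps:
Q(J) = 4*J**2 (Q(J) = (2*J)*(2*J) = 4*J**2)
(-80 + Q(F))**2 = (-80 + 4*(-12)**2)**2 = (-80 + 4*144)**2 = (-80 + 576)**2 = 496**2 = 246016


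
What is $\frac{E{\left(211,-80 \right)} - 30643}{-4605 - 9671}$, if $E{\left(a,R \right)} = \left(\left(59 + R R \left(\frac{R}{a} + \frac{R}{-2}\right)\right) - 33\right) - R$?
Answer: $- \frac{47060693}{3012236} \approx -15.623$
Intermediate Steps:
$E{\left(a,R \right)} = 26 - R + R^{2} \left(- \frac{R}{2} + \frac{R}{a}\right)$ ($E{\left(a,R \right)} = \left(\left(59 + R^{2} \left(\frac{R}{a} + R \left(- \frac{1}{2}\right)\right)\right) - 33\right) - R = \left(\left(59 + R^{2} \left(\frac{R}{a} - \frac{R}{2}\right)\right) - 33\right) - R = \left(\left(59 + R^{2} \left(- \frac{R}{2} + \frac{R}{a}\right)\right) - 33\right) - R = \left(26 + R^{2} \left(- \frac{R}{2} + \frac{R}{a}\right)\right) - R = 26 - R + R^{2} \left(- \frac{R}{2} + \frac{R}{a}\right)$)
$\frac{E{\left(211,-80 \right)} - 30643}{-4605 - 9671} = \frac{\left(26 - -80 - \frac{\left(-80\right)^{3}}{2} + \frac{\left(-80\right)^{3}}{211}\right) - 30643}{-4605 - 9671} = \frac{\left(26 + 80 - -256000 - \frac{512000}{211}\right) - 30643}{-14276} = \left(\left(26 + 80 + 256000 - \frac{512000}{211}\right) - 30643\right) \left(- \frac{1}{14276}\right) = \left(\frac{53526366}{211} - 30643\right) \left(- \frac{1}{14276}\right) = \frac{47060693}{211} \left(- \frac{1}{14276}\right) = - \frac{47060693}{3012236}$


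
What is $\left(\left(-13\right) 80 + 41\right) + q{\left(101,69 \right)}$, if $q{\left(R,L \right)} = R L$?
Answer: $5970$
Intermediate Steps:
$q{\left(R,L \right)} = L R$
$\left(\left(-13\right) 80 + 41\right) + q{\left(101,69 \right)} = \left(\left(-13\right) 80 + 41\right) + 69 \cdot 101 = \left(-1040 + 41\right) + 6969 = -999 + 6969 = 5970$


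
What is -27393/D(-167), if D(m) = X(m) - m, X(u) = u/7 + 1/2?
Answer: -383502/2011 ≈ -190.70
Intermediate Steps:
X(u) = ½ + u/7 (X(u) = u*(⅐) + 1*(½) = u/7 + ½ = ½ + u/7)
D(m) = ½ - 6*m/7 (D(m) = (½ + m/7) - m = ½ - 6*m/7)
-27393/D(-167) = -27393/(½ - 6/7*(-167)) = -27393/(½ + 1002/7) = -27393/2011/14 = -27393*14/2011 = -383502/2011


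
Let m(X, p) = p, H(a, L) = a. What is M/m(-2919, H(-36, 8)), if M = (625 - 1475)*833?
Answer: 354025/18 ≈ 19668.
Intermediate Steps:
M = -708050 (M = -850*833 = -708050)
M/m(-2919, H(-36, 8)) = -708050/(-36) = -708050*(-1/36) = 354025/18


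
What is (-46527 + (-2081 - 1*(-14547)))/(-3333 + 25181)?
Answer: -34061/21848 ≈ -1.5590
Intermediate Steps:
(-46527 + (-2081 - 1*(-14547)))/(-3333 + 25181) = (-46527 + (-2081 + 14547))/21848 = (-46527 + 12466)*(1/21848) = -34061*1/21848 = -34061/21848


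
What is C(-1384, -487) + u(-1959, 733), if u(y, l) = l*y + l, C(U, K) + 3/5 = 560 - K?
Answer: -7170838/5 ≈ -1.4342e+6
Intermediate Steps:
C(U, K) = 2797/5 - K (C(U, K) = -⅗ + (560 - K) = 2797/5 - K)
u(y, l) = l + l*y
C(-1384, -487) + u(-1959, 733) = (2797/5 - 1*(-487)) + 733*(1 - 1959) = (2797/5 + 487) + 733*(-1958) = 5232/5 - 1435214 = -7170838/5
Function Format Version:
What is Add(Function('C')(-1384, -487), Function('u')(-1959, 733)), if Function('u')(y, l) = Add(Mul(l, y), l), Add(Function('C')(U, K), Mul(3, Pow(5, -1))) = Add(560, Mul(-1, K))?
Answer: Rational(-7170838, 5) ≈ -1.4342e+6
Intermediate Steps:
Function('C')(U, K) = Add(Rational(2797, 5), Mul(-1, K)) (Function('C')(U, K) = Add(Rational(-3, 5), Add(560, Mul(-1, K))) = Add(Rational(2797, 5), Mul(-1, K)))
Function('u')(y, l) = Add(l, Mul(l, y))
Add(Function('C')(-1384, -487), Function('u')(-1959, 733)) = Add(Add(Rational(2797, 5), Mul(-1, -487)), Mul(733, Add(1, -1959))) = Add(Add(Rational(2797, 5), 487), Mul(733, -1958)) = Add(Rational(5232, 5), -1435214) = Rational(-7170838, 5)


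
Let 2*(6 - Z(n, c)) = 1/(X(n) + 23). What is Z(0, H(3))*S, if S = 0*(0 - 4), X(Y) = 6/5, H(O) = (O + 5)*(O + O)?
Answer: 0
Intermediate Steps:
H(O) = 2*O*(5 + O) (H(O) = (5 + O)*(2*O) = 2*O*(5 + O))
X(Y) = 6/5 (X(Y) = 6*(1/5) = 6/5)
S = 0 (S = 0*(-4) = 0)
Z(n, c) = 1447/242 (Z(n, c) = 6 - 1/(2*(6/5 + 23)) = 6 - 1/(2*121/5) = 6 - 1/2*5/121 = 6 - 5/242 = 1447/242)
Z(0, H(3))*S = (1447/242)*0 = 0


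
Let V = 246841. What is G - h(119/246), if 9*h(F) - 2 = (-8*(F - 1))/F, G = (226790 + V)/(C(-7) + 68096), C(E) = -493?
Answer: 140828213/24134271 ≈ 5.8352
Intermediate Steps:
G = 473631/67603 (G = (226790 + 246841)/(-493 + 68096) = 473631/67603 ≈ 7.0061)
h(F) = 2/9 + (8 - 8*F)/(9*F) (h(F) = 2/9 + ((-8*(F - 1))/F)/9 = 2/9 + ((-8*(-1 + F))/F)/9 = 2/9 + ((8 - 8*F)/F)/9 = 2/9 + (8 - 8*F)/(9*F))
G - h(119/246) = 473631/67603 - 2*(4 - 357/246)/(9*(119/246)) = 473631/67603 - 2*(4 - 357/246)/(9*(119*(1/246))) = 473631/67603 - 2*(4 - 3*119/246)/(9*119/246) = 473631/67603 - 2*246*(4 - 119/82)/(9*119) = 473631/67603 - 2*246*209/(9*119*82) = 473631/67603 - 1*418/357 = 473631/67603 - 418/357 = 140828213/24134271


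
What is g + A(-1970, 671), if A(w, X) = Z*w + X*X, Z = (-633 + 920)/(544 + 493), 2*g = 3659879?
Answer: 4727963577/2074 ≈ 2.2796e+6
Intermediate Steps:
g = 3659879/2 (g = (½)*3659879 = 3659879/2 ≈ 1.8299e+6)
Z = 287/1037 ≈ 0.27676
A(w, X) = X² + 287*w/1037 (A(w, X) = 287*w/1037 + X*X = 287*w/1037 + X² = X² + 287*w/1037)
g + A(-1970, 671) = 3659879/2 + (671² + (287/1037)*(-1970)) = 3659879/2 + (450241 - 565390/1037) = 3659879/2 + 466334527/1037 = 4727963577/2074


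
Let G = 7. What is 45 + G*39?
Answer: 318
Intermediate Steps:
45 + G*39 = 45 + 7*39 = 45 + 273 = 318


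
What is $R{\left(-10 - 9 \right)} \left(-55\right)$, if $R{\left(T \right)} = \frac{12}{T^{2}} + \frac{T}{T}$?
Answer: $- \frac{20515}{361} \approx -56.828$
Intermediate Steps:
$R{\left(T \right)} = 1 + \frac{12}{T^{2}}$ ($R{\left(T \right)} = \frac{12}{T^{2}} + 1 = 1 + \frac{12}{T^{2}}$)
$R{\left(-10 - 9 \right)} \left(-55\right) = \left(1 + \frac{12}{\left(-10 - 9\right)^{2}}\right) \left(-55\right) = \left(1 + \frac{12}{361}\right) \left(-55\right) = \frac{373}{361} \left(-55\right) = - \frac{20515}{361}$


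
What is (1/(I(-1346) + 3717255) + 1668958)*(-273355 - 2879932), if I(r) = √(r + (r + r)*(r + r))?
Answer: -72719919394383789779888807/13817977489507 + 3153287*√7245518/13817977489507 ≈ -5.2627e+12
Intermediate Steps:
I(r) = √(r + 4*r²) (I(r) = √(r + (2*r)*(2*r)) = √(r + 4*r²))
(1/(I(-1346) + 3717255) + 1668958)*(-273355 - 2879932) = (1/(√(-1346*(1 + 4*(-1346))) + 3717255) + 1668958)*(-273355 - 2879932) = (1/(√(-1346*(1 - 5384)) + 3717255) + 1668958)*(-3153287) = (1/(√(-1346*(-5383)) + 3717255) + 1668958)*(-3153287) = (1/(√7245518 + 3717255) + 1668958)*(-3153287) = (1/(3717255 + √7245518) + 1668958)*(-3153287) = (1668958 + 1/(3717255 + √7245518))*(-3153287) = -5262703564946 - 3153287/(3717255 + √7245518)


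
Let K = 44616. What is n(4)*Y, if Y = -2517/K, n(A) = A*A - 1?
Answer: -12585/14872 ≈ -0.84622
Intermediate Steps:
n(A) = -1 + A² (n(A) = A² - 1 = -1 + A²)
Y = -839/14872 (Y = -2517/44616 = -2517*1/44616 = -839/14872 ≈ -0.056415)
n(4)*Y = (-1 + 4²)*(-839/14872) = (-1 + 16)*(-839/14872) = 15*(-839/14872) = -12585/14872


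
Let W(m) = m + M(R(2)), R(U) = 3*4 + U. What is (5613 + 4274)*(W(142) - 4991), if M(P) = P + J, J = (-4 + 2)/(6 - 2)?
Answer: -95617177/2 ≈ -4.7809e+7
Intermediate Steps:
J = -½ (J = -2/4 = -2*¼ = -½ ≈ -0.50000)
R(U) = 12 + U
M(P) = -½ + P (M(P) = P - ½ = -½ + P)
W(m) = 27/2 + m (W(m) = m + (-½ + (12 + 2)) = m + (-½ + 14) = m + 27/2 = 27/2 + m)
(5613 + 4274)*(W(142) - 4991) = (5613 + 4274)*((27/2 + 142) - 4991) = 9887*(311/2 - 4991) = 9887*(-9671/2) = -95617177/2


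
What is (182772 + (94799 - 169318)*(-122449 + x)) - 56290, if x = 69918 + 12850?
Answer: 2957114921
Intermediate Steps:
x = 82768
(182772 + (94799 - 169318)*(-122449 + x)) - 56290 = (182772 + (94799 - 169318)*(-122449 + 82768)) - 56290 = (182772 - 74519*(-39681)) - 56290 = (182772 + 2956988439) - 56290 = 2957171211 - 56290 = 2957114921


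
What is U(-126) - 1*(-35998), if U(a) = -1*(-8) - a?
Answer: 36132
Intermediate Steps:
U(a) = 8 - a
U(-126) - 1*(-35998) = (8 - 1*(-126)) - 1*(-35998) = (8 + 126) + 35998 = 134 + 35998 = 36132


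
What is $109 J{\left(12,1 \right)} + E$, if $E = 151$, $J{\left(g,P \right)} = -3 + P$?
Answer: $-67$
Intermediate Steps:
$109 J{\left(12,1 \right)} + E = 109 \left(-3 + 1\right) + 151 = 109 \left(-2\right) + 151 = -218 + 151 = -67$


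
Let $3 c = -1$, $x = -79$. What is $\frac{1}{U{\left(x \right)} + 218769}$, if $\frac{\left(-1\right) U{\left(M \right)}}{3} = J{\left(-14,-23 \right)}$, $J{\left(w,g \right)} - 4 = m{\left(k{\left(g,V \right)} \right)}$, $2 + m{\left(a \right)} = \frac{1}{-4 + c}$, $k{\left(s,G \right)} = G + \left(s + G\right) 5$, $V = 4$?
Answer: $\frac{13}{2843928} \approx 4.5711 \cdot 10^{-6}$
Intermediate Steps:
$c = - \frac{1}{3}$ ($c = \frac{1}{3} \left(-1\right) = - \frac{1}{3} \approx -0.33333$)
$k{\left(s,G \right)} = 5 s + 6 G$ ($k{\left(s,G \right)} = G + \left(G + s\right) 5 = G + \left(5 G + 5 s\right) = 5 s + 6 G$)
$m{\left(a \right)} = - \frac{29}{13}$ ($m{\left(a \right)} = -2 + \frac{1}{-4 - \frac{1}{3}} = -2 + \frac{1}{- \frac{13}{3}} = -2 - \frac{3}{13} = - \frac{29}{13}$)
$J{\left(w,g \right)} = \frac{23}{13}$ ($J{\left(w,g \right)} = 4 - \frac{29}{13} = \frac{23}{13}$)
$U{\left(M \right)} = - \frac{69}{13}$ ($U{\left(M \right)} = \left(-3\right) \frac{23}{13} = - \frac{69}{13}$)
$\frac{1}{U{\left(x \right)} + 218769} = \frac{1}{- \frac{69}{13} + 218769} = \frac{1}{\frac{2843928}{13}} = \frac{13}{2843928}$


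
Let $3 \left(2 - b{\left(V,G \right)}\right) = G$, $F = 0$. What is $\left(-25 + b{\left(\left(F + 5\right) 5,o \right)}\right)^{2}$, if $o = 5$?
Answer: $\frac{5476}{9} \approx 608.44$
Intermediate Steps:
$b{\left(V,G \right)} = 2 - \frac{G}{3}$
$\left(-25 + b{\left(\left(F + 5\right) 5,o \right)}\right)^{2} = \left(-25 + \left(2 - \frac{5}{3}\right)\right)^{2} = \left(-25 + \frac{1}{3}\right)^{2} = \left(- \frac{74}{3}\right)^{2} = \frac{5476}{9}$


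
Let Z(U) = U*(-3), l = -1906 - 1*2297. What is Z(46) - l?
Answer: 4065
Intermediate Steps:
l = -4203 (l = -1906 - 2297 = -4203)
Z(U) = -3*U
Z(46) - l = -3*46 - 1*(-4203) = -138 + 4203 = 4065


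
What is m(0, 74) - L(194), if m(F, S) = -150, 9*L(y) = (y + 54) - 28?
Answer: -1570/9 ≈ -174.44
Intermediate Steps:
L(y) = 26/9 + y/9 (L(y) = ((y + 54) - 28)/9 = ((54 + y) - 28)/9 = (26 + y)/9 = 26/9 + y/9)
m(0, 74) - L(194) = -150 - (26/9 + (⅑)*194) = -150 - (26/9 + 194/9) = -150 - 1*220/9 = -150 - 220/9 = -1570/9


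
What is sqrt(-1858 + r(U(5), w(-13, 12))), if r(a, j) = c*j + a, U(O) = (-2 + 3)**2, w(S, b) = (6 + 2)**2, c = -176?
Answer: I*sqrt(13121) ≈ 114.55*I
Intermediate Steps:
w(S, b) = 64 (w(S, b) = 8**2 = 64)
U(O) = 1 (U(O) = 1**2 = 1)
r(a, j) = a - 176*j (r(a, j) = -176*j + a = a - 176*j)
sqrt(-1858 + r(U(5), w(-13, 12))) = sqrt(-1858 + (1 - 176*64)) = sqrt(-1858 + (1 - 11264)) = sqrt(-1858 - 11263) = sqrt(-13121) = I*sqrt(13121)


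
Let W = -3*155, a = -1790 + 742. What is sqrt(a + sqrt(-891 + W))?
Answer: sqrt(-1048 + 2*I*sqrt(339)) ≈ 0.5687 + 32.378*I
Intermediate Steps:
a = -1048
W = -465
sqrt(a + sqrt(-891 + W)) = sqrt(-1048 + sqrt(-891 - 465)) = sqrt(-1048 + sqrt(-1356)) = sqrt(-1048 + 2*I*sqrt(339))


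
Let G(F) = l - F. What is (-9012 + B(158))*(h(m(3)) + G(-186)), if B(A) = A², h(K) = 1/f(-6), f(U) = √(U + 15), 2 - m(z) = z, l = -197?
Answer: -510464/3 ≈ -1.7015e+5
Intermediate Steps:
m(z) = 2 - z
f(U) = √(15 + U)
G(F) = -197 - F
h(K) = ⅓ (h(K) = 1/(√(15 - 6)) = 1/(√9) = 1/3 = ⅓)
(-9012 + B(158))*(h(m(3)) + G(-186)) = (-9012 + 158²)*(⅓ + (-197 - 1*(-186))) = (-9012 + 24964)*(⅓ + (-197 + 186)) = 15952*(⅓ - 11) = 15952*(-32/3) = -510464/3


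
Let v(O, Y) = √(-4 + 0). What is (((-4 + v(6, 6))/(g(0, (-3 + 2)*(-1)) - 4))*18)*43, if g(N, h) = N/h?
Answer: 774 - 387*I ≈ 774.0 - 387.0*I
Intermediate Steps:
v(O, Y) = 2*I (v(O, Y) = √(-4) = 2*I)
(((-4 + v(6, 6))/(g(0, (-3 + 2)*(-1)) - 4))*18)*43 = (((-4 + 2*I)/(0/(((-3 + 2)*(-1))) - 4))*18)*43 = (((-4 + 2*I)/(0/((-1*(-1))) - 4))*18)*43 = (((-4 + 2*I)/(0/1 - 4))*18)*43 = (((-4 + 2*I)/(0*1 - 4))*18)*43 = (((-4 + 2*I)/(0 - 4))*18)*43 = (((-4 + 2*I)/(-4))*18)*43 = (((-4 + 2*I)*(-¼))*18)*43 = ((1 - I/2)*18)*43 = (18 - 9*I)*43 = 774 - 387*I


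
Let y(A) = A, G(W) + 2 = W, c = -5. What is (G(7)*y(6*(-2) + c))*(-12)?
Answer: 1020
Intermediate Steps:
G(W) = -2 + W
(G(7)*y(6*(-2) + c))*(-12) = ((-2 + 7)*(6*(-2) - 5))*(-12) = (5*(-12 - 5))*(-12) = (5*(-17))*(-12) = -85*(-12) = 1020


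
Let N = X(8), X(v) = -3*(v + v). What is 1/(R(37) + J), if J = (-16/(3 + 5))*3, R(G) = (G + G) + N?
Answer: 1/20 ≈ 0.050000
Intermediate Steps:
X(v) = -6*v
N = -48 (N = -6*8 = -48)
R(G) = -48 + 2*G (R(G) = (G + G) - 48 = 2*G - 48 = -48 + 2*G)
J = -6 (J = (-16/8)*3 = ((1/8)*(-16))*3 = -2*3 = -6)
1/(R(37) + J) = 1/((-48 + 2*37) - 6) = 1/((-48 + 74) - 6) = 1/(26 - 6) = 1/20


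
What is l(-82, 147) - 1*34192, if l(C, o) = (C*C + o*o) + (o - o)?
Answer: -5859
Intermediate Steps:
l(C, o) = C² + o² (l(C, o) = (C² + o²) + 0 = C² + o²)
l(-82, 147) - 1*34192 = ((-82)² + 147²) - 1*34192 = (6724 + 21609) - 34192 = 28333 - 34192 = -5859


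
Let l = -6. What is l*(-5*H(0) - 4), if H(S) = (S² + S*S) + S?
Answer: 24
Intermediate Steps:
H(S) = S + 2*S² (H(S) = (S² + S²) + S = 2*S² + S = S + 2*S²)
l*(-5*H(0) - 4) = -6*(-0*(1 + 2*0) - 4) = -6*(-0*(1 + 0) - 4) = -6*(-0 - 4) = -6*(-5*0 - 4) = -6*(0 - 4) = -6*(-4) = 24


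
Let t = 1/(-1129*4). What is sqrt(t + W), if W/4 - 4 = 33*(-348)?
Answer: I*sqrt(234126060009)/2258 ≈ 214.29*I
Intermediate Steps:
W = -45920 (W = 16 + 4*(33*(-348)) = 16 + 4*(-11484) = 16 - 45936 = -45920)
t = -1/4516 (t = 1/(-4516) = -1/4516 ≈ -0.00022143)
sqrt(t + W) = sqrt(-1/4516 - 45920) = sqrt(-207374721/4516) = I*sqrt(234126060009)/2258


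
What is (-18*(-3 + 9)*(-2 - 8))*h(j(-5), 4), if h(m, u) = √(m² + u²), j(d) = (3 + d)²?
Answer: 4320*√2 ≈ 6109.4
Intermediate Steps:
(-18*(-3 + 9)*(-2 - 8))*h(j(-5), 4) = (-18*(-3 + 9)*(-2 - 8))*√(((3 - 5)²)² + 4²) = (-108*(-10))*√(((-2)²)² + 16) = (-18*(-60))*√(4² + 16) = 1080*√(16 + 16) = 1080*√32 = 1080*(4*√2) = 4320*√2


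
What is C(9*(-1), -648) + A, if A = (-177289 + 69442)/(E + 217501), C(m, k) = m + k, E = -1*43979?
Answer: -114111801/173522 ≈ -657.62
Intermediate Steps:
E = -43979
C(m, k) = k + m
A = -107847/173522 (A = (-177289 + 69442)/(-43979 + 217501) = -107847/173522 ≈ -0.62152)
C(9*(-1), -648) + A = (-648 + 9*(-1)) - 107847/173522 = (-648 - 9) - 107847/173522 = -657 - 107847/173522 = -114111801/173522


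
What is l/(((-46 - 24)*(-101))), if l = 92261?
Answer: 92261/7070 ≈ 13.050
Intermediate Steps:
l/(((-46 - 24)*(-101))) = 92261/(((-46 - 24)*(-101))) = 92261/((-70*(-101))) = 92261/7070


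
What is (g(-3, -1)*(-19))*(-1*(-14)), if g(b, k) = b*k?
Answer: -798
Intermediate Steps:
(g(-3, -1)*(-19))*(-1*(-14)) = (-3*(-1)*(-19))*(-1*(-14)) = (3*(-19))*14 = -57*14 = -798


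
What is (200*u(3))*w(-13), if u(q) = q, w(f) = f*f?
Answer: 101400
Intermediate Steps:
w(f) = f**2
(200*u(3))*w(-13) = (200*3)*(-13)**2 = 600*169 = 101400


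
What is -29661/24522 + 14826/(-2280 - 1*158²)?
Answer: -6974092/3976651 ≈ -1.7538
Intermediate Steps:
-29661/24522 + 14826/(-2280 - 1*158²) = -29661*1/24522 + 14826/(-2280 - 1*24964) = -9887/8174 + 14826/(-2280 - 24964) = -9887/8174 + 14826/(-27244) = -9887/8174 + 14826*(-1/27244) = -9887/8174 - 1059/1946 = -6974092/3976651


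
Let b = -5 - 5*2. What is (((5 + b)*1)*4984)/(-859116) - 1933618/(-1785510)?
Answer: 72924665837/63915008715 ≈ 1.1410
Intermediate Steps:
b = -15 (b = -5 - 10 = -15)
(((5 + b)*1)*4984)/(-859116) - 1933618/(-1785510) = (((5 - 15)*1)*4984)/(-859116) - 1933618/(-1785510) = (-10*1*4984)*(-1/859116) - 1933618*(-1/1785510) = -10*4984*(-1/859116) + 966809/892755 = -49840*(-1/859116) + 966809/892755 = 12460/214779 + 966809/892755 = 72924665837/63915008715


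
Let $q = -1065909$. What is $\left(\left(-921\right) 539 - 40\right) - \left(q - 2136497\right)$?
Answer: $2705947$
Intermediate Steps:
$\left(\left(-921\right) 539 - 40\right) - \left(q - 2136497\right) = \left(\left(-921\right) 539 - 40\right) - \left(-1065909 - 2136497\right) = \left(-496419 - 40\right) - \left(-1065909 - 2136497\right) = -496459 - -3202406 = -496459 + 3202406 = 2705947$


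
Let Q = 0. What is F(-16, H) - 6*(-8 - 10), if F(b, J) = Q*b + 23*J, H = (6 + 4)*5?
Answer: 1258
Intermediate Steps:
H = 50 (H = 10*5 = 50)
F(b, J) = 23*J (F(b, J) = 0*b + 23*J = 0 + 23*J = 23*J)
F(-16, H) - 6*(-8 - 10) = 23*50 - 6*(-8 - 10) = 1150 - 6*(-18) = 1150 + 108 = 1258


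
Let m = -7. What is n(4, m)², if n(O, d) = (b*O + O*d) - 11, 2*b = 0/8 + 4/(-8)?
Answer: 1600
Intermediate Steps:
b = -¼ (b = (0/8 + 4/(-8))/2 = (0*(⅛) + 4*(-⅛))/2 = (0 - ½)/2 = (½)*(-½) = -¼ ≈ -0.25000)
n(O, d) = -11 - O/4 + O*d (n(O, d) = (-O/4 + O*d) - 11 = -11 - O/4 + O*d)
n(4, m)² = (-11 - ¼*4 + 4*(-7))² = (-11 - 1 - 28)² = (-40)² = 1600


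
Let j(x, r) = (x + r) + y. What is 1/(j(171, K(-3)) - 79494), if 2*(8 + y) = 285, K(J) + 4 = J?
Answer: -2/158391 ≈ -1.2627e-5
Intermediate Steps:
K(J) = -4 + J
y = 269/2 (y = -8 + (½)*285 = -8 + 285/2 = 269/2 ≈ 134.50)
j(x, r) = 269/2 + r + x (j(x, r) = (x + r) + 269/2 = (r + x) + 269/2 = 269/2 + r + x)
1/(j(171, K(-3)) - 79494) = 1/((269/2 + (-4 - 3) + 171) - 79494) = 1/((269/2 - 7 + 171) - 79494) = 1/(597/2 - 79494) = 1/(-158391/2) = -2/158391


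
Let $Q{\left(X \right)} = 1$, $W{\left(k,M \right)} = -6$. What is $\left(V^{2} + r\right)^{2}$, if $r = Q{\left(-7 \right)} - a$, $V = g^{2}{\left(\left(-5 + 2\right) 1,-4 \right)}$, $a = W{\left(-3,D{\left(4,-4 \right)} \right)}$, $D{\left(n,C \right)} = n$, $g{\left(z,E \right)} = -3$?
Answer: $7744$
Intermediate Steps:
$a = -6$
$V = 9$ ($V = \left(-3\right)^{2} = 9$)
$r = 7$ ($r = 1 - -6 = 1 + 6 = 7$)
$\left(V^{2} + r\right)^{2} = \left(9^{2} + 7\right)^{2} = \left(81 + 7\right)^{2} = 88^{2} = 7744$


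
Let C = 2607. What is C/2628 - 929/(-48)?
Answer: 71293/3504 ≈ 20.346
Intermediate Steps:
C/2628 - 929/(-48) = 2607/2628 - 929/(-48) = 2607*(1/2628) - 929*(-1/48) = 869/876 + 929/48 = 71293/3504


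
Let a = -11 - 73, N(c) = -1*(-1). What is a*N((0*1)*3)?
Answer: -84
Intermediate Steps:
N(c) = 1
a = -84
a*N((0*1)*3) = -84*1 = -84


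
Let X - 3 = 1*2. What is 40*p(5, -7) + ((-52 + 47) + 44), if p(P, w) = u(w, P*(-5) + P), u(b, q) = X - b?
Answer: 519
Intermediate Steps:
X = 5 (X = 3 + 1*2 = 3 + 2 = 5)
u(b, q) = 5 - b
p(P, w) = 5 - w
40*p(5, -7) + ((-52 + 47) + 44) = 40*(5 - 1*(-7)) + ((-52 + 47) + 44) = 40*(5 + 7) + (-5 + 44) = 40*12 + 39 = 480 + 39 = 519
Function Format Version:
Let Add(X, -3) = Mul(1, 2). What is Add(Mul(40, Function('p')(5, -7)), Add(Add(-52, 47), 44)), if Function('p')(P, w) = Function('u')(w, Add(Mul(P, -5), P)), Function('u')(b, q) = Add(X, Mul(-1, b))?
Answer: 519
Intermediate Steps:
X = 5 (X = Add(3, Mul(1, 2)) = Add(3, 2) = 5)
Function('u')(b, q) = Add(5, Mul(-1, b))
Function('p')(P, w) = Add(5, Mul(-1, w))
Add(Mul(40, Function('p')(5, -7)), Add(Add(-52, 47), 44)) = Add(Mul(40, Add(5, Mul(-1, -7))), Add(Add(-52, 47), 44)) = Add(Mul(40, Add(5, 7)), Add(-5, 44)) = Add(Mul(40, 12), 39) = Add(480, 39) = 519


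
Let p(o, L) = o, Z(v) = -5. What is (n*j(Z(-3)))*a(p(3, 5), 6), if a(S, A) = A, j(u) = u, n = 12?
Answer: -360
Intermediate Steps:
(n*j(Z(-3)))*a(p(3, 5), 6) = (12*(-5))*6 = -60*6 = -360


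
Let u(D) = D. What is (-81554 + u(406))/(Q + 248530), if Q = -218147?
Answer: -81148/30383 ≈ -2.6708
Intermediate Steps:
(-81554 + u(406))/(Q + 248530) = (-81554 + 406)/(-218147 + 248530) = -81148/30383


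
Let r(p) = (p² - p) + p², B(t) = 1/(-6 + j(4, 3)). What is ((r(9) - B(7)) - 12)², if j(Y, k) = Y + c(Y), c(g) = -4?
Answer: 717409/36 ≈ 19928.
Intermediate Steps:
j(Y, k) = -4 + Y (j(Y, k) = Y - 4 = -4 + Y)
B(t) = -⅙ (B(t) = 1/(-6 + (-4 + 4)) = 1/(-6 + 0) = 1/(-6) = -⅙)
r(p) = -p + 2*p²
((r(9) - B(7)) - 12)² = ((9*(-1 + 2*9) - 1*(-⅙)) - 12)² = ((9*(-1 + 18) + ⅙) - 12)² = ((9*17 + ⅙) - 12)² = ((153 + ⅙) - 12)² = (919/6 - 12)² = (847/6)² = 717409/36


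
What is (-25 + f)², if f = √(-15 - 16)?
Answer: (25 - I*√31)² ≈ 594.0 - 278.39*I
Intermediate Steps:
f = I*√31 (f = √(-31) = I*√31 ≈ 5.5678*I)
(-25 + f)² = (-25 + I*√31)²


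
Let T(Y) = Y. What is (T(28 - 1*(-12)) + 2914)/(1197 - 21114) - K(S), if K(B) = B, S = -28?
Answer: 554722/19917 ≈ 27.852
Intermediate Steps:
(T(28 - 1*(-12)) + 2914)/(1197 - 21114) - K(S) = ((28 - 1*(-12)) + 2914)/(1197 - 21114) - 1*(-28) = ((28 + 12) + 2914)/(-19917) + 28 = (40 + 2914)*(-1/19917) + 28 = 2954*(-1/19917) + 28 = -2954/19917 + 28 = 554722/19917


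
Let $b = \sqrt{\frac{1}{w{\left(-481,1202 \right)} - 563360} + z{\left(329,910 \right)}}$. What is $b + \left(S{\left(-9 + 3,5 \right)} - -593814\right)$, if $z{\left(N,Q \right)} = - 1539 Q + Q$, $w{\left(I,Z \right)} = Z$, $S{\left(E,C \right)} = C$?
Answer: $593819 + \frac{i \sqrt{49144170519004142}}{187386} \approx 5.9382 \cdot 10^{5} + 1183.0 i$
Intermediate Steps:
$z{\left(N,Q \right)} = - 1538 Q$
$b = \frac{i \sqrt{49144170519004142}}{187386}$ ($b = \sqrt{\frac{1}{1202 - 563360} - 1399580} = \sqrt{\frac{1}{-562158} - 1399580} = \sqrt{- \frac{1}{562158} - 1399580} = \sqrt{- \frac{786785093641}{562158}} = \frac{i \sqrt{49144170519004142}}{187386} \approx 1183.0 i$)
$b + \left(S{\left(-9 + 3,5 \right)} - -593814\right) = \frac{i \sqrt{49144170519004142}}{187386} + \left(5 - -593814\right) = \frac{i \sqrt{49144170519004142}}{187386} + \left(5 + 593814\right) = \frac{i \sqrt{49144170519004142}}{187386} + 593819 = 593819 + \frac{i \sqrt{49144170519004142}}{187386}$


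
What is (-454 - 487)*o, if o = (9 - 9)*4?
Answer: 0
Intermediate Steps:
o = 0 (o = 0*4 = 0)
(-454 - 487)*o = (-454 - 487)*0 = -941*0 = 0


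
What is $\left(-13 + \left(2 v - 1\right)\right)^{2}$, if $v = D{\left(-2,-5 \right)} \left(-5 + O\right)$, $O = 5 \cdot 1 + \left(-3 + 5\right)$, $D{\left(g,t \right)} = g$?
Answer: $484$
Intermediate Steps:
$O = 7$ ($O = 5 + 2 = 7$)
$v = -4$ ($v = - 2 \left(-5 + 7\right) = \left(-2\right) 2 = -4$)
$\left(-13 + \left(2 v - 1\right)\right)^{2} = \left(-13 + \left(2 \left(-4\right) - 1\right)\right)^{2} = \left(-13 - 9\right)^{2} = \left(-22\right)^{2} = 484$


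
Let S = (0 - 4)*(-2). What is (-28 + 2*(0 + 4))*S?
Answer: -160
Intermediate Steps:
S = 8 (S = -4*(-2) = 8)
(-28 + 2*(0 + 4))*S = (-28 + 2*(0 + 4))*8 = (-28 + 2*4)*8 = (-28 + 8)*8 = -20*8 = -160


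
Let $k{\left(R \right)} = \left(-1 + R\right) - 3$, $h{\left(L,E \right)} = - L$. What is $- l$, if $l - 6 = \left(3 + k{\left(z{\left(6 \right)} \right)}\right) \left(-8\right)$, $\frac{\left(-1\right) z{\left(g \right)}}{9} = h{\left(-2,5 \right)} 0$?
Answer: $-14$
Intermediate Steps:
$z{\left(g \right)} = 0$ ($z{\left(g \right)} = - 9 \left(-1\right) \left(-2\right) 0 = - 9 \cdot 2 \cdot 0 = \left(-9\right) 0 = 0$)
$k{\left(R \right)} = -4 + R$
$l = 14$ ($l = 6 + \left(3 + \left(-4 + 0\right)\right) \left(-8\right) = 6 + \left(3 - 4\right) \left(-8\right) = 6 - -8 = 6 + 8 = 14$)
$- l = \left(-1\right) 14 = -14$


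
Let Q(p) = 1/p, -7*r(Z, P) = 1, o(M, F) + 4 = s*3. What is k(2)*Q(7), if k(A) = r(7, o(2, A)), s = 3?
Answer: -1/49 ≈ -0.020408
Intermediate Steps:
o(M, F) = 5 (o(M, F) = -4 + 3*3 = -4 + 9 = 5)
r(Z, P) = -⅐ (r(Z, P) = -⅐*1 = -⅐)
k(A) = -⅐
k(2)*Q(7) = -⅐/7 = -⅐*⅐ = -1/49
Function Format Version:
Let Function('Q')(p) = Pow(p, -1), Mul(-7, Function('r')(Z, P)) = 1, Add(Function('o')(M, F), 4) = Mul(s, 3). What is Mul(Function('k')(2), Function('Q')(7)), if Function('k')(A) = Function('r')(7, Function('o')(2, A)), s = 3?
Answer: Rational(-1, 49) ≈ -0.020408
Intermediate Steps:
Function('o')(M, F) = 5 (Function('o')(M, F) = Add(-4, Mul(3, 3)) = Add(-4, 9) = 5)
Function('r')(Z, P) = Rational(-1, 7) (Function('r')(Z, P) = Mul(Rational(-1, 7), 1) = Rational(-1, 7))
Function('k')(A) = Rational(-1, 7)
Mul(Function('k')(2), Function('Q')(7)) = Mul(Rational(-1, 7), Pow(7, -1)) = Mul(Rational(-1, 7), Rational(1, 7)) = Rational(-1, 49)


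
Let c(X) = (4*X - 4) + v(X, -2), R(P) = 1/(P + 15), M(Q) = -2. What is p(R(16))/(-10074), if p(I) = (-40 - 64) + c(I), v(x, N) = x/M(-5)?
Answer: 6689/624588 ≈ 0.010709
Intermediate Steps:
v(x, N) = -x/2 (v(x, N) = x/(-2) = x*(-½) = -x/2)
R(P) = 1/(15 + P)
c(X) = -4 + 7*X/2 (c(X) = (4*X - 4) - X/2 = (-4 + 4*X) - X/2 = -4 + 7*X/2)
p(I) = -108 + 7*I/2 (p(I) = (-40 - 64) + (-4 + 7*I/2) = -104 + (-4 + 7*I/2) = -108 + 7*I/2)
p(R(16))/(-10074) = (-108 + 7/(2*(15 + 16)))/(-10074) = (-108 + (7/2)/31)*(-1/10074) = (-108 + (7/2)*(1/31))*(-1/10074) = (-108 + 7/62)*(-1/10074) = -6689/62*(-1/10074) = 6689/624588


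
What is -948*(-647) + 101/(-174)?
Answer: 106723843/174 ≈ 6.1336e+5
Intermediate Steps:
-948*(-647) + 101/(-174) = 613356 + 101*(-1/174) = 613356 - 101/174 = 106723843/174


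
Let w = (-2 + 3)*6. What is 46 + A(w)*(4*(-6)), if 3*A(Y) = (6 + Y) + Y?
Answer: -98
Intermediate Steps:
w = 6 (w = 1*6 = 6)
A(Y) = 2 + 2*Y/3 (A(Y) = ((6 + Y) + Y)/3 = (6 + 2*Y)/3 = 2 + 2*Y/3)
46 + A(w)*(4*(-6)) = 46 + (2 + (2/3)*6)*(4*(-6)) = 46 + (2 + 4)*(-24) = 46 + 6*(-24) = 46 - 144 = -98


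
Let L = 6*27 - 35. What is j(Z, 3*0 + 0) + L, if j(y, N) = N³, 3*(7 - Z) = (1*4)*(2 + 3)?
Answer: 127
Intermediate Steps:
Z = ⅓ (Z = 7 - 1*4*(2 + 3)/3 = 7 - 4*5/3 = 7 - ⅓*20 = 7 - 20/3 = ⅓ ≈ 0.33333)
L = 127 (L = 162 - 35 = 127)
j(Z, 3*0 + 0) + L = (3*0 + 0)³ + 127 = (0 + 0)³ + 127 = 0³ + 127 = 0 + 127 = 127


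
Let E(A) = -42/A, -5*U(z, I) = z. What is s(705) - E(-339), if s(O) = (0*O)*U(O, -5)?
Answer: -14/113 ≈ -0.12389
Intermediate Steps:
U(z, I) = -z/5
s(O) = 0 (s(O) = (0*O)*(-O/5) = 0*(-O/5) = 0)
s(705) - E(-339) = 0 - (-42)/(-339) = 0 - (-42)*(-1)/339 = 0 - 1*14/113 = 0 - 14/113 = -14/113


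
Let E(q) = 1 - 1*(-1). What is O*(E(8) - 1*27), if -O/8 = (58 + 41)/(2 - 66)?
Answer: -2475/8 ≈ -309.38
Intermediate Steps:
E(q) = 2 (E(q) = 1 + 1 = 2)
O = 99/8 (O = -8*(58 + 41)/(2 - 66) = -792/(-64) = -792*(-1)/64 = -8*(-99/64) = 99/8 ≈ 12.375)
O*(E(8) - 1*27) = 99*(2 - 1*27)/8 = 99*(2 - 27)/8 = (99/8)*(-25) = -2475/8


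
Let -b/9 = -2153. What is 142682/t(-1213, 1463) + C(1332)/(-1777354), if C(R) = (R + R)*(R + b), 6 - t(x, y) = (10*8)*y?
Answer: -1677554738453/52002712009 ≈ -32.259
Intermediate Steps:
b = 19377 (b = -9*(-2153) = 19377)
t(x, y) = 6 - 80*y (t(x, y) = 6 - 10*8*y = 6 - 80*y)
C(R) = 2*R*(19377 + R) (C(R) = (R + R)*(R + 19377) = (2*R)*(19377 + R) = 2*R*(19377 + R))
142682/t(-1213, 1463) + C(1332)/(-1777354) = 142682/(6 - 80*1463) + (2*1332*(19377 + 1332))/(-1777354) = 142682/(6 - 117040) + (2*1332*20709)*(-1/1777354) = 142682/(-117034) + 55168776*(-1/1777354) = 142682*(-1/117034) - 27584388/888677 = -71341/58517 - 27584388/888677 = -1677554738453/52002712009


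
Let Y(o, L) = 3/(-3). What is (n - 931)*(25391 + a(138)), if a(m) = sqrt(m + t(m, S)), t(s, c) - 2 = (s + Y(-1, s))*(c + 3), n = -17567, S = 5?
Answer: -469682718 - 36996*sqrt(309) ≈ -4.7033e+8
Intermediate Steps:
Y(o, L) = -1 (Y(o, L) = 3*(-1/3) = -1)
t(s, c) = 2 + (-1 + s)*(3 + c) (t(s, c) = 2 + (s - 1)*(c + 3) = 2 + (-1 + s)*(3 + c))
a(m) = sqrt(-6 + 9*m) (a(m) = sqrt(m + (-1 - 1*5 + 3*m + 5*m)) = sqrt(m + (-1 - 5 + 3*m + 5*m)) = sqrt(m + (-6 + 8*m)) = sqrt(-6 + 9*m))
(n - 931)*(25391 + a(138)) = (-17567 - 931)*(25391 + sqrt(-6 + 9*138)) = -18498*(25391 + sqrt(-6 + 1242)) = -18498*(25391 + sqrt(1236)) = -18498*(25391 + 2*sqrt(309)) = -469682718 - 36996*sqrt(309)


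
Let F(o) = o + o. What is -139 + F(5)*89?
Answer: 751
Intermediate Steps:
F(o) = 2*o
-139 + F(5)*89 = -139 + (2*5)*89 = -139 + 10*89 = -139 + 890 = 751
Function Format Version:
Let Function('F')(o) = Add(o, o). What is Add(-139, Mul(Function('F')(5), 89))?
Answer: 751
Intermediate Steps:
Function('F')(o) = Mul(2, o)
Add(-139, Mul(Function('F')(5), 89)) = Add(-139, Mul(Mul(2, 5), 89)) = Add(-139, Mul(10, 89)) = Add(-139, 890) = 751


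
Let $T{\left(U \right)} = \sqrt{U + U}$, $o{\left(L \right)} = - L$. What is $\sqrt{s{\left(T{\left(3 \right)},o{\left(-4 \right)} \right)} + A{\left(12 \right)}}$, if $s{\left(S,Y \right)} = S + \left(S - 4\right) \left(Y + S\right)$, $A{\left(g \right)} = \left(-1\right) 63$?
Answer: $\sqrt{-73 + \sqrt{6}} \approx 8.3994 i$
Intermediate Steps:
$A{\left(g \right)} = -63$
$T{\left(U \right)} = \sqrt{2} \sqrt{U}$ ($T{\left(U \right)} = \sqrt{2 U} = \sqrt{2} \sqrt{U}$)
$s{\left(S,Y \right)} = S + \left(-4 + S\right) \left(S + Y\right)$
$\sqrt{s{\left(T{\left(3 \right)},o{\left(-4 \right)} \right)} + A{\left(12 \right)}} = \sqrt{\left(\left(\sqrt{2} \sqrt{3}\right)^{2} - 4 \left(\left(-1\right) \left(-4\right)\right) - 3 \sqrt{2} \sqrt{3} + \sqrt{2} \sqrt{3} \left(\left(-1\right) \left(-4\right)\right)\right) - 63} = \sqrt{\left(\left(\sqrt{6}\right)^{2} - 16 - 3 \sqrt{6} + \sqrt{6} \cdot 4\right) - 63} = \sqrt{\left(6 - 16 - 3 \sqrt{6} + 4 \sqrt{6}\right) - 63} = \sqrt{\left(-10 + \sqrt{6}\right) - 63} = \sqrt{-73 + \sqrt{6}}$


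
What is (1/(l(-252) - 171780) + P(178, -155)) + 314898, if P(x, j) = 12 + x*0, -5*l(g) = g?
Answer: 270396841675/858648 ≈ 3.1491e+5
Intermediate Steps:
l(g) = -g/5
P(x, j) = 12 (P(x, j) = 12 + 0 = 12)
(1/(l(-252) - 171780) + P(178, -155)) + 314898 = (1/(-1/5*(-252) - 171780) + 12) + 314898 = (1/(252/5 - 171780) + 12) + 314898 = (1/(-858648/5) + 12) + 314898 = (-5/858648 + 12) + 314898 = 10303771/858648 + 314898 = 270396841675/858648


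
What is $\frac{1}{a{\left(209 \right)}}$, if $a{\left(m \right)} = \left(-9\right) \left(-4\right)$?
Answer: $\frac{1}{36} \approx 0.027778$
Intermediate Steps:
$a{\left(m \right)} = 36$
$\frac{1}{a{\left(209 \right)}} = \frac{1}{36}$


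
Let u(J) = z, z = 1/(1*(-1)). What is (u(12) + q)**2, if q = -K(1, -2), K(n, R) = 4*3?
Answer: 169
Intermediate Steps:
z = -1 (z = 1/(-1) = -1)
u(J) = -1
K(n, R) = 12
q = -12 (q = -1*12 = -12)
(u(12) + q)**2 = (-1 - 12)**2 = (-13)**2 = 169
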